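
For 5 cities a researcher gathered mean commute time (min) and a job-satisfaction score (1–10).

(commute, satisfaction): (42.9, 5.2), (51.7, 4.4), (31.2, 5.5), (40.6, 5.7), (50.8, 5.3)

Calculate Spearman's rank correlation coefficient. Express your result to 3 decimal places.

-0.800

Rank commute: 3, 5, 1, 2, 4
Rank satisfaction: 2, 1, 4, 5, 3
d = rank(commute) − rank(satisfaction): 1, 4, -3, -3, 1; Σd² = 36
ρ = 1 − 6Σd² / [n(n²−1)] = 1 − 6×36 / (5×24) = 1 − 216/120 ≈ -0.800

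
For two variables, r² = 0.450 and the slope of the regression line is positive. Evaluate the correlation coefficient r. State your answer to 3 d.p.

|r| = √0.450 = 0.671
The association is positive, so r = 0.671.

0.671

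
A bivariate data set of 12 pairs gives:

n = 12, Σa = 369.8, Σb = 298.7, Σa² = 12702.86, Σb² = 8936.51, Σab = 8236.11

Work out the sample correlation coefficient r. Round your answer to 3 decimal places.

-0.692

r = (nΣab − ΣaΣb) / √[(nΣa² − (Σa)²)(nΣb² − (Σb)²)]
Numerator: 12×8236.11 − 369.8×298.7 = -11625.94
Denominator: √[(152434.32 − 136752.04)(107238.12 − 89221.69)] = √[15682.28 × 18016.43] = 16808.8875
r = -11625.94 / 16808.8875 ≈ -0.692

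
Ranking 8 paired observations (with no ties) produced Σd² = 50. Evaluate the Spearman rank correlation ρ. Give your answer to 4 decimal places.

ρ = 1 − 6Σd² / [n(n²−1)] = 1 − 6×50 / (8×63)
  = 1 − 300/504 = 1 − 0.59524 ≈ 0.4048

0.4048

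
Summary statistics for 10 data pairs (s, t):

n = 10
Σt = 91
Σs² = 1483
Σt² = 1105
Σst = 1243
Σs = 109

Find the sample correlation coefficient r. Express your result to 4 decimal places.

0.8787

r = (nΣst − ΣsΣt) / √[(nΣs² − (Σs)²)(nΣt² − (Σt)²)]
Numerator: 10×1243 − 109×91 = 2511
Denominator: √[(14830 − 11881)(11050 − 8281)] = √[2949 × 2769] = 2857.5831
r = 2511 / 2857.5831 ≈ 0.8787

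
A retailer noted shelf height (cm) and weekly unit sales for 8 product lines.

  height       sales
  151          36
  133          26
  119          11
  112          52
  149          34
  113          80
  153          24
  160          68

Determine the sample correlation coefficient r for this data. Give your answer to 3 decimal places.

n = 8, Σx = 1090, Σy = 331, Σx² = 151174, Σy² = 17553, Σxy = 44685
nΣxy − ΣxΣy = 357480 − 360790 = -3310
nΣx² − (Σx)² = 1209392 − 1188100 = 21292; nΣy² − (Σy)² = 140424 − 109561 = 30863
r = -3310 / √(21292 × 30863) = -3310 / 25634.6444 ≈ -0.129

-0.129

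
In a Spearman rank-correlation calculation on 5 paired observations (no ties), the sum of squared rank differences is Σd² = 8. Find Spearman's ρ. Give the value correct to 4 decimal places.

0.6000

ρ = 1 − 6Σd² / [n(n²−1)] = 1 − 6×8 / (5×24)
  = 1 − 48/120 = 1 − 0.40000 ≈ 0.6000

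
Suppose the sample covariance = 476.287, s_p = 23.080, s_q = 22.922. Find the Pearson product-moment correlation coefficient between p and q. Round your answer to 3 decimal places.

0.900

r = Cov(p,q) / (s_p · s_q) = 476.287 / (23.080 × 22.922)
  = 476.287 / 529.0398 ≈ 0.900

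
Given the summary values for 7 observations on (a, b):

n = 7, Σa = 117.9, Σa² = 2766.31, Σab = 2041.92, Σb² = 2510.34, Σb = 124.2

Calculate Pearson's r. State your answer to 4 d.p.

r = (nΣab − ΣaΣb) / √[(nΣa² − (Σa)²)(nΣb² − (Σb)²)]
Numerator: 7×2041.92 − 117.9×124.2 = -349.74
Denominator: √[(19364.17 − 13900.41)(17572.38 − 15425.64)] = √[5463.76 × 2146.74] = 3424.8025
r = -349.74 / 3424.8025 ≈ -0.1021

-0.1021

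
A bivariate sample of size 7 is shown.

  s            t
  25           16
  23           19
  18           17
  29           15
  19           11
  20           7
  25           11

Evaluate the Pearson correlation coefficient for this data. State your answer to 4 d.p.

n = 7, Σs = 159, Σt = 96, Σs² = 3705, Σt² = 1422, Σst = 2202
nΣst − ΣsΣt = 15414 − 15264 = 150
nΣs² − (Σs)² = 25935 − 25281 = 654; nΣt² − (Σt)² = 9954 − 9216 = 738
r = 150 / √(654 × 738) = 150 / 694.7316 ≈ 0.2159

0.2159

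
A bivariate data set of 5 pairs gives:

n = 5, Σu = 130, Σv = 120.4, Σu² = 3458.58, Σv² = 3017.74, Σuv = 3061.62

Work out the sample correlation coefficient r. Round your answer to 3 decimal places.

r = (nΣuv − ΣuΣv) / √[(nΣu² − (Σu)²)(nΣv² − (Σv)²)]
Numerator: 5×3061.62 − 130×120.4 = -343.9
Denominator: √[(17292.9 − 16900)(15088.7 − 14496.16)] = √[392.9 × 592.54] = 482.5028
r = -343.9 / 482.5028 ≈ -0.713

-0.713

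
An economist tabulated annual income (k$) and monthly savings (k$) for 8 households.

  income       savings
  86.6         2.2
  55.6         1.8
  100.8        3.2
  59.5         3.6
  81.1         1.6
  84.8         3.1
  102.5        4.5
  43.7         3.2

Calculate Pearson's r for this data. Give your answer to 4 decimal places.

n = 8, Σx = 614.6, Σy = 23.2, Σx² = 50476, Σy² = 73.94, Σxy = 1821.09
nΣxy − ΣxΣy = 14568.72 − 14258.72 = 310
nΣx² − (Σx)² = 403808 − 377733.16 = 26074.84; nΣy² − (Σy)² = 591.52 − 538.24 = 53.28
r = 310 / √(26074.84 × 53.28) = 310 / 1178.6719 ≈ 0.2630

0.2630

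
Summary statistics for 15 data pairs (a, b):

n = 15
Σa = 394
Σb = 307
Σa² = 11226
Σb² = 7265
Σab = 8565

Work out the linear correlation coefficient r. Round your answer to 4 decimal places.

0.5401

r = (nΣab − ΣaΣb) / √[(nΣa² − (Σa)²)(nΣb² − (Σb)²)]
Numerator: 15×8565 − 394×307 = 7517
Denominator: √[(168390 − 155236)(108975 − 94249)] = √[13154 × 14726] = 13917.8232
r = 7517 / 13917.8232 ≈ 0.5401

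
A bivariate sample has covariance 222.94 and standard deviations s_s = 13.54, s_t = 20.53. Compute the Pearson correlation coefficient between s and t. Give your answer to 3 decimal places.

r = Cov(s,t) / (s_s · s_t) = 222.94 / (13.54 × 20.53)
  = 222.94 / 277.9762 ≈ 0.802

0.802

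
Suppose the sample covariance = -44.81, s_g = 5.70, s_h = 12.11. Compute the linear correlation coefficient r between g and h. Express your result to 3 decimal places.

r = Cov(g,h) / (s_g · s_h) = -44.81 / (5.70 × 12.11)
  = -44.81 / 69.0270 ≈ -0.649

-0.649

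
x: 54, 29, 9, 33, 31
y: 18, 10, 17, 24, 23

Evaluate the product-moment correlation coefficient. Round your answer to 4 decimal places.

n = 5, Σx = 156, Σy = 92, Σx² = 5888, Σy² = 1818, Σxy = 2920
nΣxy − ΣxΣy = 14600 − 14352 = 248
nΣx² − (Σx)² = 29440 − 24336 = 5104; nΣy² − (Σy)² = 9090 − 8464 = 626
r = 248 / √(5104 × 626) = 248 / 1787.4854 ≈ 0.1387

0.1387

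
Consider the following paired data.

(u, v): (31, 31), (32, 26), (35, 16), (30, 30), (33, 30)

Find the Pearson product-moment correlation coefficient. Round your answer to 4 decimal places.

-0.8263

n = 5, Σu = 161, Σv = 133, Σu² = 5199, Σv² = 3693, Σuv = 4243
nΣuv − ΣuΣv = 21215 − 21413 = -198
nΣu² − (Σu)² = 25995 − 25921 = 74; nΣv² − (Σv)² = 18465 − 17689 = 776
r = -198 / √(74 × 776) = -198 / 239.6331 ≈ -0.8263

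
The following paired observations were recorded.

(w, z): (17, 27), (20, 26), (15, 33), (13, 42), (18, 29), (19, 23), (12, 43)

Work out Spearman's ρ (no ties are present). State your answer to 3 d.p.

Rank w: 4, 7, 3, 2, 5, 6, 1
Rank z: 3, 2, 5, 6, 4, 1, 7
d = rank(w) − rank(z): 1, 5, -2, -4, 1, 5, -6; Σd² = 108
ρ = 1 − 6Σd² / [n(n²−1)] = 1 − 6×108 / (7×48) = 1 − 648/336 ≈ -0.929

-0.929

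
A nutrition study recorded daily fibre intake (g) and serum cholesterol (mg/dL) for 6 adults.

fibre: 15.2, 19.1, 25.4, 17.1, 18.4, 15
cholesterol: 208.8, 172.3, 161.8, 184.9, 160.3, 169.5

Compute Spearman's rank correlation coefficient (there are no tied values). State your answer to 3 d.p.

-0.429

Rank fibre: 2, 5, 6, 3, 4, 1
Rank cholesterol: 6, 4, 2, 5, 1, 3
d = rank(fibre) − rank(cholesterol): -4, 1, 4, -2, 3, -2; Σd² = 50
ρ = 1 − 6Σd² / [n(n²−1)] = 1 − 6×50 / (6×35) = 1 − 300/210 ≈ -0.429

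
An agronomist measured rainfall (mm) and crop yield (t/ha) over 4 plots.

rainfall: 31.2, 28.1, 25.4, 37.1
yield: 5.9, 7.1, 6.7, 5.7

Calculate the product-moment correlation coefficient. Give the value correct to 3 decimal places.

-0.822

n = 4, Σx = 121.8, Σy = 25.4, Σx² = 3784.62, Σy² = 162.6, Σxy = 765.24
nΣxy − ΣxΣy = 3060.96 − 3093.72 = -32.76
nΣx² − (Σx)² = 15138.48 − 14835.24 = 303.24; nΣy² − (Σy)² = 650.4 − 645.16 = 5.24
r = -32.76 / √(303.24 × 5.24) = -32.76 / 39.8620 ≈ -0.822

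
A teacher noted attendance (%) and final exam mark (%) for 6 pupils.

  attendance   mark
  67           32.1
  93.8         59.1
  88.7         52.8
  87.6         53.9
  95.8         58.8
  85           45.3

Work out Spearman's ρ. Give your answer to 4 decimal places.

0.8857

Rank attendance: 1, 5, 4, 3, 6, 2
Rank mark: 1, 6, 3, 4, 5, 2
d = rank(attendance) − rank(mark): 0, -1, 1, -1, 1, 0; Σd² = 4
ρ = 1 − 6Σd² / [n(n²−1)] = 1 − 6×4 / (6×35) = 1 − 24/210 ≈ 0.8857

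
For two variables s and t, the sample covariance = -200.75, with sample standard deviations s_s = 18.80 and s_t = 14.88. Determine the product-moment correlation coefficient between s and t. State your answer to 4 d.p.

r = Cov(s,t) / (s_s · s_t) = -200.75 / (18.80 × 14.88)
  = -200.75 / 279.7440 ≈ -0.7176

-0.7176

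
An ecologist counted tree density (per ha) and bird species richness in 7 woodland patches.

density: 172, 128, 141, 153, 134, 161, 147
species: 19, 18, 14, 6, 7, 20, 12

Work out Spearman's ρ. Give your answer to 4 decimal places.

Rank density: 7, 1, 3, 5, 2, 6, 4
Rank species: 6, 5, 4, 1, 2, 7, 3
d = rank(density) − rank(species): 1, -4, -1, 4, 0, -1, 1; Σd² = 36
ρ = 1 − 6Σd² / [n(n²−1)] = 1 − 6×36 / (7×48) = 1 − 216/336 ≈ 0.3571

0.3571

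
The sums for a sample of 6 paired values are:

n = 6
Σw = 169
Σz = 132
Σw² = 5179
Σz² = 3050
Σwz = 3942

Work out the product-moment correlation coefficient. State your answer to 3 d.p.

0.906

r = (nΣwz − ΣwΣz) / √[(nΣw² − (Σw)²)(nΣz² − (Σz)²)]
Numerator: 6×3942 − 169×132 = 1344
Denominator: √[(31074 − 28561)(18300 − 17424)] = √[2513 × 876] = 1483.7075
r = 1344 / 1483.7075 ≈ 0.906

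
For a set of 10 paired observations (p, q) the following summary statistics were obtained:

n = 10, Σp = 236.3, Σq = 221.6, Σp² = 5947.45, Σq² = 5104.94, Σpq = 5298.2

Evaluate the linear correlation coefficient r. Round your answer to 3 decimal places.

0.232

r = (nΣpq − ΣpΣq) / √[(nΣp² − (Σp)²)(nΣq² − (Σq)²)]
Numerator: 10×5298.2 − 236.3×221.6 = 617.92
Denominator: √[(59474.5 − 55837.69)(51049.4 − 49106.56)] = √[3636.81 × 1942.84] = 2658.1460
r = 617.92 / 2658.1460 ≈ 0.232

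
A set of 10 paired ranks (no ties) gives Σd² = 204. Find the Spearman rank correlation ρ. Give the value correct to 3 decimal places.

ρ = 1 − 6Σd² / [n(n²−1)] = 1 − 6×204 / (10×99)
  = 1 − 1224/990 = 1 − 1.2364 ≈ -0.236

-0.236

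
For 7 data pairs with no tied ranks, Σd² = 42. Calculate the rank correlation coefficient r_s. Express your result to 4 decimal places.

0.2500

ρ = 1 − 6Σd² / [n(n²−1)] = 1 − 6×42 / (7×48)
  = 1 − 252/336 = 1 − 0.75000 ≈ 0.2500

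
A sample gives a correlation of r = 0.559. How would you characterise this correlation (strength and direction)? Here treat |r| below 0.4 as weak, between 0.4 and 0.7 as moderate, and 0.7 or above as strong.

r = 0.559 > 0 so the relationship is positive.
|r| = 0.559, which falls in the moderate range.

moderate positive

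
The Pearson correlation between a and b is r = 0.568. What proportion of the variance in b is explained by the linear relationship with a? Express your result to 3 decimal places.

0.323

r² = (0.568)² = 0.323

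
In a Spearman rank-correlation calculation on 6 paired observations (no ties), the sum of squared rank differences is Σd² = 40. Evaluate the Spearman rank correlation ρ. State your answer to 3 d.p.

-0.143

ρ = 1 − 6Σd² / [n(n²−1)] = 1 − 6×40 / (6×35)
  = 1 − 240/210 = 1 − 1.1429 ≈ -0.143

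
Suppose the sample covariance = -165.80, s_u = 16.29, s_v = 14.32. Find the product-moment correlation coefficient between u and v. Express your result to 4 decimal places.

r = Cov(u,v) / (s_u · s_v) = -165.80 / (16.29 × 14.32)
  = -165.80 / 233.2728 ≈ -0.7108

-0.7108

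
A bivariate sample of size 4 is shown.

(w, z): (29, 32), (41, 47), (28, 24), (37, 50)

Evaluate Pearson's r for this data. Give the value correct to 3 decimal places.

0.916

n = 4, Σw = 135, Σz = 153, Σw² = 4675, Σz² = 6309, Σwz = 5377
nΣwz − ΣwΣz = 21508 − 20655 = 853
nΣw² − (Σw)² = 18700 − 18225 = 475; nΣz² − (Σz)² = 25236 − 23409 = 1827
r = 853 / √(475 × 1827) = 853 / 931.5713 ≈ 0.916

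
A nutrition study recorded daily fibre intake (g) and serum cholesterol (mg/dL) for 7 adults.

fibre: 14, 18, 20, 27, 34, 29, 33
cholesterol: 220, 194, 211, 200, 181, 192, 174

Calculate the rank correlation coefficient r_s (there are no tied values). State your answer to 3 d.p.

-0.857

Rank fibre: 1, 2, 3, 4, 7, 5, 6
Rank cholesterol: 7, 4, 6, 5, 2, 3, 1
d = rank(fibre) − rank(cholesterol): -6, -2, -3, -1, 5, 2, 5; Σd² = 104
ρ = 1 − 6Σd² / [n(n²−1)] = 1 − 6×104 / (7×48) = 1 − 624/336 ≈ -0.857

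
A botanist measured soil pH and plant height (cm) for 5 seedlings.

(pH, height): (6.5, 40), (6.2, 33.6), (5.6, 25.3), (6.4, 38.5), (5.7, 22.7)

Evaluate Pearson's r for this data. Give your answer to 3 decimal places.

n = 5, Σx = 30.4, Σy = 160.1, Σx² = 185.5, Σy² = 5366.59, Σxy = 985.79
nΣxy − ΣxΣy = 4928.95 − 4867.04 = 61.91
nΣx² − (Σx)² = 927.5 − 924.16 = 3.34; nΣy² − (Σy)² = 26832.95 − 25632.01 = 1200.94
r = 61.91 / √(3.34 × 1200.94) = 61.91 / 63.3336 ≈ 0.978

0.978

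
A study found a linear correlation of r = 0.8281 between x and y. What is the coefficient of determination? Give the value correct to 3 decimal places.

r² = (0.8281)² = 0.686

0.686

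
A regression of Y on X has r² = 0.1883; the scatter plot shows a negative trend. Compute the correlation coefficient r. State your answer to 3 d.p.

-0.434

|r| = √0.1883 = 0.434
The association is negative, so r = −0.434.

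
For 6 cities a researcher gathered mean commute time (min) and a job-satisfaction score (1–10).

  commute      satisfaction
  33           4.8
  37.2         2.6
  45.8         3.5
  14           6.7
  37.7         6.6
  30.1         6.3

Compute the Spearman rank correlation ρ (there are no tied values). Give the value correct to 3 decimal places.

-0.543

Rank commute: 3, 4, 6, 1, 5, 2
Rank satisfaction: 3, 1, 2, 6, 5, 4
d = rank(commute) − rank(satisfaction): 0, 3, 4, -5, 0, -2; Σd² = 54
ρ = 1 − 6Σd² / [n(n²−1)] = 1 − 6×54 / (6×35) = 1 − 324/210 ≈ -0.543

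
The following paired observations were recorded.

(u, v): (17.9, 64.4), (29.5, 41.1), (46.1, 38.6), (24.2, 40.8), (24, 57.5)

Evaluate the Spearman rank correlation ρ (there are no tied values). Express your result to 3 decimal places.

Rank u: 1, 4, 5, 3, 2
Rank v: 5, 3, 1, 2, 4
d = rank(u) − rank(v): -4, 1, 4, 1, -2; Σd² = 38
ρ = 1 − 6Σd² / [n(n²−1)] = 1 − 6×38 / (5×24) = 1 − 228/120 ≈ -0.900

-0.900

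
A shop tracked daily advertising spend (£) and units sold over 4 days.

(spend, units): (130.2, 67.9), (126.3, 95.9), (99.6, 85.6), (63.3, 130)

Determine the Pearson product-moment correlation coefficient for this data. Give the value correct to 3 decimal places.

n = 4, Σx = 419.4, Σy = 379.4, Σx² = 46830.78, Σy² = 38034.58, Σxy = 37707.51
nΣxy − ΣxΣy = 150830.04 − 159120.36 = -8290.32
nΣx² − (Σx)² = 187323.12 − 175896.36 = 11426.76; nΣy² − (Σy)² = 152138.32 − 143944.36 = 8193.96
r = -8290.32 / √(11426.76 × 8193.96) = -8290.32 / 9676.2810 ≈ -0.857

-0.857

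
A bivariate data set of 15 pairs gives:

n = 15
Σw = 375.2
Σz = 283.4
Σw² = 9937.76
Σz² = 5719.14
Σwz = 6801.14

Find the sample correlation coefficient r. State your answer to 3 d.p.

r = (nΣwz − ΣwΣz) / √[(nΣw² − (Σw)²)(nΣz² − (Σz)²)]
Numerator: 15×6801.14 − 375.2×283.4 = -4314.58
Denominator: √[(149066.4 − 140775.04)(85787.1 − 80315.56)] = √[8291.36 × 5471.54] = 6735.4664
r = -4314.58 / 6735.4664 ≈ -0.641

-0.641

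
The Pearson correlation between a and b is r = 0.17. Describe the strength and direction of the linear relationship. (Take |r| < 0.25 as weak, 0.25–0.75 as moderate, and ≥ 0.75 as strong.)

weak positive

r = 0.17 > 0 so the relationship is positive.
|r| = 0.17, which falls in the weak range.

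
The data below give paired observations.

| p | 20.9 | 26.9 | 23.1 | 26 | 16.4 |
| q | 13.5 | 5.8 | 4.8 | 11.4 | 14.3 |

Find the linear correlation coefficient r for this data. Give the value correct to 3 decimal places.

-0.652

n = 5, Σp = 113.3, Σq = 49.8, Σp² = 2638.99, Σq² = 573.38, Σpq = 1079.97
nΣpq − ΣpΣq = 5399.85 − 5642.34 = -242.49
nΣp² − (Σp)² = 13194.95 − 12836.89 = 358.06; nΣq² − (Σq)² = 2866.9 − 2480.04 = 386.86
r = -242.49 / √(358.06 × 386.86) = -242.49 / 372.1815 ≈ -0.652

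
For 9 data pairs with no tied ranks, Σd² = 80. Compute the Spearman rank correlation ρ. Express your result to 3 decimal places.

ρ = 1 − 6Σd² / [n(n²−1)] = 1 − 6×80 / (9×80)
  = 1 − 480/720 = 1 − 0.6667 ≈ 0.333

0.333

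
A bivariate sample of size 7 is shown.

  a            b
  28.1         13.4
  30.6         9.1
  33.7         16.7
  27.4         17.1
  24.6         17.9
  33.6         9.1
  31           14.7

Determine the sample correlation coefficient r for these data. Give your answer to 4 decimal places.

n = 7, Σa = 209, Σb = 98, Σa² = 6307.54, Σb² = 1452.98, Σab = 2888.13
nΣab − ΣaΣb = 20216.91 − 20482 = -265.09
nΣa² − (Σa)² = 44152.78 − 43681 = 471.78; nΣb² − (Σb)² = 10170.86 − 9604 = 566.86
r = -265.09 / √(471.78 × 566.86) = -265.09 / 517.1395 ≈ -0.5126

-0.5126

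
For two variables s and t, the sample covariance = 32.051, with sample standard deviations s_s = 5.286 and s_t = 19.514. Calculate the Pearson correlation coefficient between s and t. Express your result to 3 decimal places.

0.311

r = Cov(s,t) / (s_s · s_t) = 32.051 / (5.286 × 19.514)
  = 32.051 / 103.1510 ≈ 0.311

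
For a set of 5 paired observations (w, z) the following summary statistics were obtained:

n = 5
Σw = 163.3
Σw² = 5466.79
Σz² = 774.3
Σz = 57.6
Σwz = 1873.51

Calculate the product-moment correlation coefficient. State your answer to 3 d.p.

-0.063

r = (nΣwz − ΣwΣz) / √[(nΣw² − (Σw)²)(nΣz² − (Σz)²)]
Numerator: 5×1873.51 − 163.3×57.6 = -38.53
Denominator: √[(27333.95 − 26666.89)(3871.5 − 3317.76)] = √[667.06 × 553.74] = 607.7646
r = -38.53 / 607.7646 ≈ -0.063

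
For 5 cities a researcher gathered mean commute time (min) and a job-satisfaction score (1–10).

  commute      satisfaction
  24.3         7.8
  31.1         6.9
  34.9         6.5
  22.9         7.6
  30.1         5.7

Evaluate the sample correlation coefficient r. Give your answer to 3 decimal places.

-0.718

n = 5, Σx = 143.3, Σy = 34.5, Σx² = 4206.13, Σy² = 240.95, Σxy = 976.59
nΣxy − ΣxΣy = 4882.95 − 4943.85 = -60.9
nΣx² − (Σx)² = 21030.65 − 20534.89 = 495.76; nΣy² − (Σy)² = 1204.75 − 1190.25 = 14.5
r = -60.9 / √(495.76 × 14.5) = -60.9 / 84.7851 ≈ -0.718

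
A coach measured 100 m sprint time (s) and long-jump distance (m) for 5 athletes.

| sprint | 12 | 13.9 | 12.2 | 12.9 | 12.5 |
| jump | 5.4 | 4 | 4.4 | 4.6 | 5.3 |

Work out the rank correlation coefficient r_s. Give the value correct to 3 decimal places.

Rank sprint: 1, 5, 2, 4, 3
Rank jump: 5, 1, 2, 3, 4
d = rank(sprint) − rank(jump): -4, 4, 0, 1, -1; Σd² = 34
ρ = 1 − 6Σd² / [n(n²−1)] = 1 − 6×34 / (5×24) = 1 − 204/120 ≈ -0.700

-0.700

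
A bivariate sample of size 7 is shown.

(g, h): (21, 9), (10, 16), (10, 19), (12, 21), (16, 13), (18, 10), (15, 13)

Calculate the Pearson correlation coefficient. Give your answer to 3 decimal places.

n = 7, Σg = 102, Σh = 101, Σg² = 1590, Σh² = 1577, Σgh = 1374
nΣgh − ΣgΣh = 9618 − 10302 = -684
nΣg² − (Σg)² = 11130 − 10404 = 726; nΣh² − (Σh)² = 11039 − 10201 = 838
r = -684 / √(726 × 838) = -684 / 779.9923 ≈ -0.877

-0.877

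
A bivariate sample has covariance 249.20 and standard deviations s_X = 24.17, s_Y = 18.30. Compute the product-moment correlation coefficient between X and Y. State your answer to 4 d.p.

r = Cov(X,Y) / (s_X · s_Y) = 249.20 / (24.17 × 18.30)
  = 249.20 / 442.3110 ≈ 0.5634

0.5634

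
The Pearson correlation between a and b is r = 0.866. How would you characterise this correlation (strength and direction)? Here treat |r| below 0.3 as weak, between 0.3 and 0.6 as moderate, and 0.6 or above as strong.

strong positive

r = 0.866 > 0 so the relationship is positive.
|r| = 0.866, which falls in the strong range.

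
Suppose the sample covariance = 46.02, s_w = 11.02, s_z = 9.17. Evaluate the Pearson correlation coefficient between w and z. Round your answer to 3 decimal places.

r = Cov(w,z) / (s_w · s_z) = 46.02 / (11.02 × 9.17)
  = 46.02 / 101.0534 ≈ 0.455

0.455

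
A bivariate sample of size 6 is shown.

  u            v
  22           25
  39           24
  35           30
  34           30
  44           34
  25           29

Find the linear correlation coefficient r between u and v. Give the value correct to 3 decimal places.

0.473

n = 6, Σu = 199, Σv = 172, Σu² = 6947, Σv² = 4998, Σuv = 5777
nΣuv − ΣuΣv = 34662 − 34228 = 434
nΣu² − (Σu)² = 41682 − 39601 = 2081; nΣv² − (Σv)² = 29988 − 29584 = 404
r = 434 / √(2081 × 404) = 434 / 916.9100 ≈ 0.473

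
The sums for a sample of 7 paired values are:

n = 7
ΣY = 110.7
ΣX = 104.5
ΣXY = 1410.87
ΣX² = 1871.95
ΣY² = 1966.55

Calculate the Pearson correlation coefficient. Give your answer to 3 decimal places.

r = (nΣXY − ΣXΣY) / √[(nΣX² − (ΣX)²)(nΣY² − (ΣY)²)]
Numerator: 7×1410.87 − 104.5×110.7 = -1692.06
Denominator: √[(13103.65 − 10920.25)(13765.85 − 12254.49)] = √[2183.4 × 1511.36] = 1816.5636
r = -1692.06 / 1816.5636 ≈ -0.931

-0.931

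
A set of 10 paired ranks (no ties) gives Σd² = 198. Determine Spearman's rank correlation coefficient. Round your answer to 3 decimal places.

ρ = 1 − 6Σd² / [n(n²−1)] = 1 − 6×198 / (10×99)
  = 1 − 1188/990 = 1 − 1.2000 ≈ -0.200

-0.200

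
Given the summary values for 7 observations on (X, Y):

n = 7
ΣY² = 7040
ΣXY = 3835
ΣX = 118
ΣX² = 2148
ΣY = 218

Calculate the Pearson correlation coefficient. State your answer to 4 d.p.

0.8022

r = (nΣXY − ΣXΣY) / √[(nΣX² − (ΣX)²)(nΣY² − (ΣY)²)]
Numerator: 7×3835 − 118×218 = 1121
Denominator: √[(15036 − 13924)(49280 − 47524)] = √[1112 × 1756] = 1397.3804
r = 1121 / 1397.3804 ≈ 0.8022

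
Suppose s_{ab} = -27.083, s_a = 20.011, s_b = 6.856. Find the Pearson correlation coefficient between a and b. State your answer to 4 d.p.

-0.1974

r = Cov(a,b) / (s_a · s_b) = -27.083 / (20.011 × 6.856)
  = -27.083 / 137.1954 ≈ -0.1974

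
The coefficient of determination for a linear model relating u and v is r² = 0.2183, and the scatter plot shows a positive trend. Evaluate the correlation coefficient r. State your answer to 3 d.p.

|r| = √0.2183 = 0.467
The association is positive, so r = 0.467.

0.467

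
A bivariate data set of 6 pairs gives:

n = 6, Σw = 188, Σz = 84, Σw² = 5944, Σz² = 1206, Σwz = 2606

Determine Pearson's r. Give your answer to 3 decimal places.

-0.650

r = (nΣwz − ΣwΣz) / √[(nΣw² − (Σw)²)(nΣz² − (Σz)²)]
Numerator: 6×2606 − 188×84 = -156
Denominator: √[(35664 − 35344)(7236 − 7056)] = √[320 × 180] = 240.0000
r = -156 / 240.0000 ≈ -0.650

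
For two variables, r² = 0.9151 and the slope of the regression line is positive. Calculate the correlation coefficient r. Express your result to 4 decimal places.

0.9566

|r| = √0.9151 = 0.9566
The association is positive, so r = 0.9566.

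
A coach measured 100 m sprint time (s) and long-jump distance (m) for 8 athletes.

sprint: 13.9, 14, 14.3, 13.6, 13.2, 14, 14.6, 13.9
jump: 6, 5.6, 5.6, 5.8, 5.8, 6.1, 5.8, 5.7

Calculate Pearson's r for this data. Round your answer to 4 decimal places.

-0.1341

n = 8, Σx = 111.5, Σy = 46.4, Σx² = 1555.27, Σy² = 269.34, Σxy = 646.63
nΣxy − ΣxΣy = 5173.04 − 5173.6 = -0.56
nΣx² − (Σx)² = 12442.16 − 12432.25 = 9.91; nΣy² − (Σy)² = 2154.72 − 2152.96 = 1.76
r = -0.56 / √(9.91 × 1.76) = -0.56 / 4.1763 ≈ -0.1341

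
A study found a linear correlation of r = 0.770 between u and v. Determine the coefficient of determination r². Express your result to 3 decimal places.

r² = (0.770)² = 0.593

0.593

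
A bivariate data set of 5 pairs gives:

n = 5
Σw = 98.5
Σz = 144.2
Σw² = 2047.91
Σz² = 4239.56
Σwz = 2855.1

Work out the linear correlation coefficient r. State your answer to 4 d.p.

r = (nΣwz − ΣwΣz) / √[(nΣw² − (Σw)²)(nΣz² − (Σz)²)]
Numerator: 5×2855.1 − 98.5×144.2 = 71.8
Denominator: √[(10239.55 − 9702.25)(21197.8 − 20793.64)] = √[537.3 × 404.16] = 465.9991
r = 71.8 / 465.9991 ≈ 0.1541

0.1541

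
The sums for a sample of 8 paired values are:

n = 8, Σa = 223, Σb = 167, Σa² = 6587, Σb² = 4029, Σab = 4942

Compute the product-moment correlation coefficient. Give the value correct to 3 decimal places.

r = (nΣab − ΣaΣb) / √[(nΣa² − (Σa)²)(nΣb² − (Σb)²)]
Numerator: 8×4942 − 223×167 = 2295
Denominator: √[(52696 − 49729)(32232 − 27889)] = √[2967 × 4343] = 3589.6631
r = 2295 / 3589.6631 ≈ 0.639

0.639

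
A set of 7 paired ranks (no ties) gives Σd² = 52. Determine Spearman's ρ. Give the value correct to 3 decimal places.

ρ = 1 − 6Σd² / [n(n²−1)] = 1 − 6×52 / (7×48)
  = 1 − 312/336 = 1 − 0.9286 ≈ 0.071

0.071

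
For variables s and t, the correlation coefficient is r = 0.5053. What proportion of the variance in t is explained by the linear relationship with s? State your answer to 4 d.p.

r² = (0.5053)² = 0.2553

0.2553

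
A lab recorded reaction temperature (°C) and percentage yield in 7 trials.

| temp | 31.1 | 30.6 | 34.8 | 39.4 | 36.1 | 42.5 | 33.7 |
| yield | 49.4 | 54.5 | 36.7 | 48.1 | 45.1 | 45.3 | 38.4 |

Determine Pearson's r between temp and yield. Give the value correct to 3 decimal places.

n = 7, Σx = 248.2, Σy = 317.5, Σx² = 8912.12, Σy² = 14631.77, Σxy = 11223.78
nΣxy − ΣxΣy = 78566.46 − 78803.5 = -237.04
nΣx² − (Σx)² = 62384.84 − 61603.24 = 781.6; nΣy² − (Σy)² = 102422.39 − 100806.25 = 1616.14
r = -237.04 / √(781.6 × 1616.14) = -237.04 / 1123.9106 ≈ -0.211

-0.211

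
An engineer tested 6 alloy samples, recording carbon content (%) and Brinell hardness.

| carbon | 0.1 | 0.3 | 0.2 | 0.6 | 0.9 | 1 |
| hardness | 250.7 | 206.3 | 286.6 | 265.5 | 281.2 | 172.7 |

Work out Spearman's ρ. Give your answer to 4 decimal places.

-0.3143

Rank carbon: 1, 3, 2, 4, 5, 6
Rank hardness: 3, 2, 6, 4, 5, 1
d = rank(carbon) − rank(hardness): -2, 1, -4, 0, 0, 5; Σd² = 46
ρ = 1 − 6Σd² / [n(n²−1)] = 1 − 6×46 / (6×35) = 1 − 276/210 ≈ -0.3143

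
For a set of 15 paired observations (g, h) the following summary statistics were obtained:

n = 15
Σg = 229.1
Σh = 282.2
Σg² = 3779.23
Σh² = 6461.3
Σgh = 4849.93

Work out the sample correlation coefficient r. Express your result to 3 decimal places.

0.950

r = (nΣgh − ΣgΣh) / √[(nΣg² − (Σg)²)(nΣh² − (Σh)²)]
Numerator: 15×4849.93 − 229.1×282.2 = 8096.93
Denominator: √[(56688.45 − 52486.81)(96919.5 − 79636.84)] = √[4201.64 × 17282.66] = 8521.4738
r = 8096.93 / 8521.4738 ≈ 0.950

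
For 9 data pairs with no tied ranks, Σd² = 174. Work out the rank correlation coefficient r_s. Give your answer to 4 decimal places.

-0.4500

ρ = 1 − 6Σd² / [n(n²−1)] = 1 − 6×174 / (9×80)
  = 1 − 1044/720 = 1 − 1.45000 ≈ -0.4500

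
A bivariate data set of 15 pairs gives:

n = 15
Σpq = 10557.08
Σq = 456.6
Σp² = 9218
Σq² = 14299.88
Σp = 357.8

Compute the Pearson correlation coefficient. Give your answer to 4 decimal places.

r = (nΣpq − ΣpΣq) / √[(nΣp² − (Σp)²)(nΣq² − (Σq)²)]
Numerator: 15×10557.08 − 357.8×456.6 = -5015.28
Denominator: √[(138270 − 128020.84)(214498.2 − 208483.56)] = √[10249.16 × 6014.64] = 7851.4335
r = -5015.28 / 7851.4335 ≈ -0.6388

-0.6388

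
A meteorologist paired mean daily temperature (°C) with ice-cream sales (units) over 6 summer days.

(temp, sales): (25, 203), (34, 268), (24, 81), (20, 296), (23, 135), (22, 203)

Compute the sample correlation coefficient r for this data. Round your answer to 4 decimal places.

n = 6, Σx = 148, Σy = 1186, Σx² = 3770, Σy² = 266644, Σxy = 29622
nΣxy − ΣxΣy = 177732 − 175528 = 2204
nΣx² − (Σx)² = 22620 − 21904 = 716; nΣy² − (Σy)² = 1599864 − 1406596 = 193268
r = 2204 / √(716 × 193268) = 2204 / 11763.4981 ≈ 0.1874

0.1874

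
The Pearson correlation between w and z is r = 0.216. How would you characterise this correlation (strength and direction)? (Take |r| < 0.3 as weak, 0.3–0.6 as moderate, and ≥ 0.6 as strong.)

r = 0.216 > 0 so the relationship is positive.
|r| = 0.216, which falls in the weak range.

weak positive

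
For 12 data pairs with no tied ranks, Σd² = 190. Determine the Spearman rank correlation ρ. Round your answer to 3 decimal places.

0.336

ρ = 1 − 6Σd² / [n(n²−1)] = 1 − 6×190 / (12×143)
  = 1 − 1140/1716 = 1 − 0.6643 ≈ 0.336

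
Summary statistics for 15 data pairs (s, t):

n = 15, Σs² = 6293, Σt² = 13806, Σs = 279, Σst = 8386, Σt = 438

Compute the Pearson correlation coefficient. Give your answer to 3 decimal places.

r = (nΣst − ΣsΣt) / √[(nΣs² − (Σs)²)(nΣt² − (Σt)²)]
Numerator: 15×8386 − 279×438 = 3588
Denominator: √[(94395 − 77841)(207090 − 191844)] = √[16554 × 15246] = 15886.5441
r = 3588 / 15886.5441 ≈ 0.226

0.226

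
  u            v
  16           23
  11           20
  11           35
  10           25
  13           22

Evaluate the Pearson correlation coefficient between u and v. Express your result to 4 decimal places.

-0.2852

n = 5, Σu = 61, Σv = 125, Σu² = 767, Σv² = 3263, Σuv = 1509
nΣuv − ΣuΣv = 7545 − 7625 = -80
nΣu² − (Σu)² = 3835 − 3721 = 114; nΣv² − (Σv)² = 16315 − 15625 = 690
r = -80 / √(114 × 690) = -80 / 280.4639 ≈ -0.2852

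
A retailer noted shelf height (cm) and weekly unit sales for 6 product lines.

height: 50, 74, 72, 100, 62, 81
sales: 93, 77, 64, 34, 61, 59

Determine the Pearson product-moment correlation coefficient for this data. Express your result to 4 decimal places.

n = 6, Σx = 439, Σy = 388, Σx² = 33565, Σy² = 27032, Σxy = 26917
nΣxy − ΣxΣy = 161502 − 170332 = -8830
nΣx² − (Σx)² = 201390 − 192721 = 8669; nΣy² − (Σy)² = 162192 − 150544 = 11648
r = -8830 / √(8669 × 11648) = -8830 / 10048.7070 ≈ -0.8787

-0.8787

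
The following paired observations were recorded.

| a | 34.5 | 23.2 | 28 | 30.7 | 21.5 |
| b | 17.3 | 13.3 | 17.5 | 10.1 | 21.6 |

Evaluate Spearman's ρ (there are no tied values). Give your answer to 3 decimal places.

-0.500

Rank a: 5, 2, 3, 4, 1
Rank b: 3, 2, 4, 1, 5
d = rank(a) − rank(b): 2, 0, -1, 3, -4; Σd² = 30
ρ = 1 − 6Σd² / [n(n²−1)] = 1 − 6×30 / (5×24) = 1 − 180/120 ≈ -0.500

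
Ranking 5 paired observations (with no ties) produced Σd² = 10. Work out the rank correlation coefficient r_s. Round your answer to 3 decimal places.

ρ = 1 − 6Σd² / [n(n²−1)] = 1 − 6×10 / (5×24)
  = 1 − 60/120 = 1 − 0.5000 ≈ 0.500

0.500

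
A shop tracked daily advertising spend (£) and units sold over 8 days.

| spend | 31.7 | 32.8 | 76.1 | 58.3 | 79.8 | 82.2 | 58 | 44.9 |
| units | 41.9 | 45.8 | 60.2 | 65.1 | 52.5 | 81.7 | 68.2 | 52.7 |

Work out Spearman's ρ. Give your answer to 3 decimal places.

Rank spend: 1, 2, 6, 5, 7, 8, 4, 3
Rank units: 1, 2, 5, 6, 3, 8, 7, 4
d = rank(spend) − rank(units): 0, 0, 1, -1, 4, 0, -3, -1; Σd² = 28
ρ = 1 − 6Σd² / [n(n²−1)] = 1 − 6×28 / (8×63) = 1 − 168/504 ≈ 0.667

0.667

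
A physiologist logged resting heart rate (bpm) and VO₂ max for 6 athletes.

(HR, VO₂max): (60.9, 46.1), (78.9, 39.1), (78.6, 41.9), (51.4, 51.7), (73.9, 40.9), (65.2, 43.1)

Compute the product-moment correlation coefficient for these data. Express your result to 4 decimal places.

n = 6, Σx = 408.9, Σy = 262.8, Σx² = 28466.19, Σy² = 11612.94, Σxy = 17675.83
nΣxy − ΣxΣy = 106054.98 − 107458.92 = -1403.94
nΣx² − (Σx)² = 170797.14 − 167199.21 = 3597.93; nΣy² − (Σy)² = 69677.64 − 69063.84 = 613.8
r = -1403.94 / √(3597.93 × 613.8) = -1403.94 / 1486.0718 ≈ -0.9447

-0.9447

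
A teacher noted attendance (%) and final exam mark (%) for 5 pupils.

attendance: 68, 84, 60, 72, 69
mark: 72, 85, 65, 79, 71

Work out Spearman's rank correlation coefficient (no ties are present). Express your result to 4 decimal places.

0.9000

Rank attendance: 2, 5, 1, 4, 3
Rank mark: 3, 5, 1, 4, 2
d = rank(attendance) − rank(mark): -1, 0, 0, 0, 1; Σd² = 2
ρ = 1 − 6Σd² / [n(n²−1)] = 1 − 6×2 / (5×24) = 1 − 12/120 ≈ 0.9000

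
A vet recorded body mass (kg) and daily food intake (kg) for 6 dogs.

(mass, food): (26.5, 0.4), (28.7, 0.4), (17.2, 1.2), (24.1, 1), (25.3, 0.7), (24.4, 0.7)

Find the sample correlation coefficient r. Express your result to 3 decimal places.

-0.899

n = 6, Σx = 146.2, Σy = 4.4, Σx² = 3638.04, Σy² = 3.74, Σxy = 101.61
nΣxy − ΣxΣy = 609.66 − 643.28 = -33.62
nΣx² − (Σx)² = 21828.24 − 21374.44 = 453.8; nΣy² − (Σy)² = 22.44 − 19.36 = 3.08
r = -33.62 / √(453.8 × 3.08) = -33.62 / 37.3859 ≈ -0.899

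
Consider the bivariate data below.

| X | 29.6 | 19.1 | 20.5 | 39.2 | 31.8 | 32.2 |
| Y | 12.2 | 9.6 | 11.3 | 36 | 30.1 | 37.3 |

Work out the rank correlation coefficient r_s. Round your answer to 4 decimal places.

Rank X: 3, 1, 2, 6, 4, 5
Rank Y: 3, 1, 2, 5, 4, 6
d = rank(X) − rank(Y): 0, 0, 0, 1, 0, -1; Σd² = 2
ρ = 1 − 6Σd² / [n(n²−1)] = 1 − 6×2 / (6×35) = 1 − 12/210 ≈ 0.9429

0.9429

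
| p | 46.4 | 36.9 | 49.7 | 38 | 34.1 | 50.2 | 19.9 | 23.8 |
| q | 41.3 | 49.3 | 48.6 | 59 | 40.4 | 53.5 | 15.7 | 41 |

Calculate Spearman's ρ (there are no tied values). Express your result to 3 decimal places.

Rank p: 6, 4, 7, 5, 3, 8, 1, 2
Rank q: 4, 6, 5, 8, 2, 7, 1, 3
d = rank(p) − rank(q): 2, -2, 2, -3, 1, 1, 0, -1; Σd² = 24
ρ = 1 − 6Σd² / [n(n²−1)] = 1 − 6×24 / (8×63) = 1 − 144/504 ≈ 0.714

0.714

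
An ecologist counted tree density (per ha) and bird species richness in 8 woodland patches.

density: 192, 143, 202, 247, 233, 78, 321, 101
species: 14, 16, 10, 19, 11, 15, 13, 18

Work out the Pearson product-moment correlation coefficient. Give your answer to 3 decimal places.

n = 8, Σx = 1517, Σy = 116, Σx² = 332741, Σy² = 1752, Σxy = 21413
nΣxy − ΣxΣy = 171304 − 175972 = -4668
nΣx² − (Σx)² = 2661928 − 2301289 = 360639; nΣy² − (Σy)² = 14016 − 13456 = 560
r = -4668 / √(360639 × 560) = -4668 / 14211.1871 ≈ -0.328

-0.328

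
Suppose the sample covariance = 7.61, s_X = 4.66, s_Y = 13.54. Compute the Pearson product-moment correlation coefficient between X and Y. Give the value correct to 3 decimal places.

r = Cov(X,Y) / (s_X · s_Y) = 7.61 / (4.66 × 13.54)
  = 7.61 / 63.0964 ≈ 0.121

0.121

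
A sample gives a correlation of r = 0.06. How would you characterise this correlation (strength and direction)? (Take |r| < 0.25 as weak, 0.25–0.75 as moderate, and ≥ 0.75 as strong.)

weak positive

r = 0.06 > 0 so the relationship is positive.
|r| = 0.06, which falls in the weak range.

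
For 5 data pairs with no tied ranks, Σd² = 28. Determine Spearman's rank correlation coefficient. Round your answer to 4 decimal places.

-0.4000

ρ = 1 − 6Σd² / [n(n²−1)] = 1 − 6×28 / (5×24)
  = 1 − 168/120 = 1 − 1.40000 ≈ -0.4000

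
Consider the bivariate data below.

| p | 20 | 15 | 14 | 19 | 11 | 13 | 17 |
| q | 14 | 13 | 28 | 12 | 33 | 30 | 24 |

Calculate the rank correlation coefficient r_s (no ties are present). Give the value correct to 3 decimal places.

-0.821

Rank p: 7, 4, 3, 6, 1, 2, 5
Rank q: 3, 2, 5, 1, 7, 6, 4
d = rank(p) − rank(q): 4, 2, -2, 5, -6, -4, 1; Σd² = 102
ρ = 1 − 6Σd² / [n(n²−1)] = 1 − 6×102 / (7×48) = 1 − 612/336 ≈ -0.821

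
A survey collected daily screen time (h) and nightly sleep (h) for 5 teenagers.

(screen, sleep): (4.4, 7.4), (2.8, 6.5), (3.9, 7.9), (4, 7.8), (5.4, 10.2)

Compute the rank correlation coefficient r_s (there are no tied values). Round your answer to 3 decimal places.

Rank screen: 4, 1, 2, 3, 5
Rank sleep: 2, 1, 4, 3, 5
d = rank(screen) − rank(sleep): 2, 0, -2, 0, 0; Σd² = 8
ρ = 1 − 6Σd² / [n(n²−1)] = 1 − 6×8 / (5×24) = 1 − 48/120 ≈ 0.600

0.600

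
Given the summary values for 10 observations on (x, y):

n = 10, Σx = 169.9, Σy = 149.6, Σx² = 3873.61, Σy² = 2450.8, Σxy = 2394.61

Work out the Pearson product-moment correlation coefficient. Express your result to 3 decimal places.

-0.321

r = (nΣxy − ΣxΣy) / √[(nΣx² − (Σx)²)(nΣy² − (Σy)²)]
Numerator: 10×2394.61 − 169.9×149.6 = -1470.94
Denominator: √[(38736.1 − 28866.01)(24508 − 22380.16)] = √[9870.09 × 2127.84] = 4582.7909
r = -1470.94 / 4582.7909 ≈ -0.321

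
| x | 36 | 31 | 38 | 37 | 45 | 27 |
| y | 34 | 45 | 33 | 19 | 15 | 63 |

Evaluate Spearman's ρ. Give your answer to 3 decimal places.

Rank x: 3, 2, 5, 4, 6, 1
Rank y: 4, 5, 3, 2, 1, 6
d = rank(x) − rank(y): -1, -3, 2, 2, 5, -5; Σd² = 68
ρ = 1 − 6Σd² / [n(n²−1)] = 1 − 6×68 / (6×35) = 1 − 408/210 ≈ -0.943

-0.943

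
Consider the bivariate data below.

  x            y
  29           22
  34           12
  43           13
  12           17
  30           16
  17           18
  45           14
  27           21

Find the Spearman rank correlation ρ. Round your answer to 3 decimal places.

-0.667

Rank x: 4, 6, 7, 1, 5, 2, 8, 3
Rank y: 8, 1, 2, 5, 4, 6, 3, 7
d = rank(x) − rank(y): -4, 5, 5, -4, 1, -4, 5, -4; Σd² = 140
ρ = 1 − 6Σd² / [n(n²−1)] = 1 − 6×140 / (8×63) = 1 − 840/504 ≈ -0.667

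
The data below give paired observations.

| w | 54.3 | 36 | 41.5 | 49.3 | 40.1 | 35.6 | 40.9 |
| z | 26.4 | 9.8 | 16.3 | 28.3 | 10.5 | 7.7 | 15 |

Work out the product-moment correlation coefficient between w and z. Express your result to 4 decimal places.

n = 7, Σw = 297.7, Σz = 114, Σw² = 12945.41, Σz² = 2254.12, Σwz = 5166.63
nΣwz − ΣwΣz = 36166.41 − 33937.8 = 2228.61
nΣw² − (Σw)² = 90617.87 − 88625.29 = 1992.58; nΣz² − (Σz)² = 15778.84 − 12996 = 2782.84
r = 2228.61 / √(1992.58 × 2782.84) = 2228.61 / 2354.7890 ≈ 0.9464

0.9464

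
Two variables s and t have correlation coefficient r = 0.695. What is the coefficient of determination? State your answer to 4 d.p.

0.4830

r² = (0.695)² = 0.4830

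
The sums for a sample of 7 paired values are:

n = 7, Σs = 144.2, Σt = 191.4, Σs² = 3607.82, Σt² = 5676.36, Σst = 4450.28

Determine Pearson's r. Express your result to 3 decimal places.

r = (nΣst − ΣsΣt) / √[(nΣs² − (Σs)²)(nΣt² − (Σt)²)]
Numerator: 7×4450.28 − 144.2×191.4 = 3552.08
Denominator: √[(25254.74 − 20793.64)(39734.52 − 36633.96)] = √[4461.1 × 3100.56] = 3719.1273
r = 3552.08 / 3719.1273 ≈ 0.955

0.955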